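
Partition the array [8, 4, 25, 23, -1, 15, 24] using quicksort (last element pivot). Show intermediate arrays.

Partition 1: pivot=24 at index 5 -> [8, 4, 23, -1, 15, 24, 25]
Partition 2: pivot=15 at index 3 -> [8, 4, -1, 15, 23, 24, 25]
Partition 3: pivot=-1 at index 0 -> [-1, 4, 8, 15, 23, 24, 25]
Partition 4: pivot=8 at index 2 -> [-1, 4, 8, 15, 23, 24, 25]


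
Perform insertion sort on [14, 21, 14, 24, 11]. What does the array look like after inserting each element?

First element 14 is already 'sorted'
Insert 21: shifted 0 elements -> [14, 21, 14, 24, 11]
Insert 14: shifted 1 elements -> [14, 14, 21, 24, 11]
Insert 24: shifted 0 elements -> [14, 14, 21, 24, 11]
Insert 11: shifted 4 elements -> [11, 14, 14, 21, 24]


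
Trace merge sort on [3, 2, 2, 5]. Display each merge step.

Divide and conquer:
  Merge [3] + [2] -> [2, 3]
  Merge [2] + [5] -> [2, 5]
  Merge [2, 3] + [2, 5] -> [2, 2, 3, 5]


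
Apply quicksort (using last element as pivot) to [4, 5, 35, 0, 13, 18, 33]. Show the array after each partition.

Partition 1: pivot=33 at index 5 -> [4, 5, 0, 13, 18, 33, 35]
Partition 2: pivot=18 at index 4 -> [4, 5, 0, 13, 18, 33, 35]
Partition 3: pivot=13 at index 3 -> [4, 5, 0, 13, 18, 33, 35]
Partition 4: pivot=0 at index 0 -> [0, 5, 4, 13, 18, 33, 35]
Partition 5: pivot=4 at index 1 -> [0, 4, 5, 13, 18, 33, 35]


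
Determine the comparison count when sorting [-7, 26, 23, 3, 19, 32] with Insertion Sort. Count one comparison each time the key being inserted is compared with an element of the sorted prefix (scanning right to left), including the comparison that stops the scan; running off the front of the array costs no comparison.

Insert 26: -7 <= 26 (stop) = 1 comparison(s) -> [-7, 26, 23, 3, 19, 32]
Insert 23: 26 > 23 (shift), -7 <= 23 (stop) = 2 comparison(s) -> [-7, 23, 26, 3, 19, 32]
Insert 3: 26 > 3 (shift), 23 > 3 (shift), -7 <= 3 (stop) = 3 comparison(s) -> [-7, 3, 23, 26, 19, 32]
Insert 19: 26 > 19 (shift), 23 > 19 (shift), 3 <= 19 (stop) = 3 comparison(s) -> [-7, 3, 19, 23, 26, 32]
Insert 32: 26 <= 32 (stop) = 1 comparison(s) -> [-7, 3, 19, 23, 26, 32]
Total comparisons: 1 + 2 + 3 + 3 + 1 = 10


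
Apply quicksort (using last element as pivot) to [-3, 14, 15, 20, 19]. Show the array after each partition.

Partition 1: pivot=19 at index 3 -> [-3, 14, 15, 19, 20]
Partition 2: pivot=15 at index 2 -> [-3, 14, 15, 19, 20]
Partition 3: pivot=14 at index 1 -> [-3, 14, 15, 19, 20]


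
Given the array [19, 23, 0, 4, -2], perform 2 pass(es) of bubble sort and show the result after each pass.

After pass 1: [19, 0, 4, -2, 23] (3 swaps)
After pass 2: [0, 4, -2, 19, 23] (3 swaps)
Total swaps: 6


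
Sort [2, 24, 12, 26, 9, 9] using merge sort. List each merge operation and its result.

Divide and conquer:
  Merge [24] + [12] -> [12, 24]
  Merge [2] + [12, 24] -> [2, 12, 24]
  Merge [9] + [9] -> [9, 9]
  Merge [26] + [9, 9] -> [9, 9, 26]
  Merge [2, 12, 24] + [9, 9, 26] -> [2, 9, 9, 12, 24, 26]


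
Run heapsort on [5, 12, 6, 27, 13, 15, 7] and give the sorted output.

Build heap: [27, 13, 15, 12, 5, 6, 7]
Extract 27: [15, 13, 7, 12, 5, 6, 27]
Extract 15: [13, 12, 7, 6, 5, 15, 27]
Extract 13: [12, 6, 7, 5, 13, 15, 27]
Extract 12: [7, 6, 5, 12, 13, 15, 27]
Extract 7: [6, 5, 7, 12, 13, 15, 27]
Extract 6: [5, 6, 7, 12, 13, 15, 27]


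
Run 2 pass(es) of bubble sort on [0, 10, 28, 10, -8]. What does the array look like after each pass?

After pass 1: [0, 10, 10, -8, 28] (2 swaps)
After pass 2: [0, 10, -8, 10, 28] (1 swaps)
Total swaps: 3


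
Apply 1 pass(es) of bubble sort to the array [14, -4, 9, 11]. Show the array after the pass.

After pass 1: [-4, 9, 11, 14] (3 swaps)
Total swaps: 3


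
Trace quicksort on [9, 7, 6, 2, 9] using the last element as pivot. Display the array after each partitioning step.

Partition 1: pivot=9 at index 4 -> [9, 7, 6, 2, 9]
Partition 2: pivot=2 at index 0 -> [2, 7, 6, 9, 9]
Partition 3: pivot=9 at index 3 -> [2, 7, 6, 9, 9]
Partition 4: pivot=6 at index 1 -> [2, 6, 7, 9, 9]


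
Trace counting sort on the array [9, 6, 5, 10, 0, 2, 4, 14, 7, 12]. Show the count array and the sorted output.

Count array: [1, 0, 1, 0, 1, 1, 1, 1, 0, 1, 1, 0, 1, 0, 1]
(count[i] = number of elements equal to i)
Cumulative count: [1, 1, 2, 2, 3, 4, 5, 6, 6, 7, 8, 8, 9, 9, 10]
Sorted: [0, 2, 4, 5, 6, 7, 9, 10, 12, 14]


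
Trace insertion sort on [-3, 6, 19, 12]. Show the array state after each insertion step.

First element -3 is already 'sorted'
Insert 6: shifted 0 elements -> [-3, 6, 19, 12]
Insert 19: shifted 0 elements -> [-3, 6, 19, 12]
Insert 12: shifted 1 elements -> [-3, 6, 12, 19]


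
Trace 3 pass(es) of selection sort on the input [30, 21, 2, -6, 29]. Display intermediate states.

Pass 1: Select minimum -6 at index 3, swap -> [-6, 21, 2, 30, 29]
Pass 2: Select minimum 2 at index 2, swap -> [-6, 2, 21, 30, 29]
Pass 3: Select minimum 21 at index 2, swap -> [-6, 2, 21, 30, 29]


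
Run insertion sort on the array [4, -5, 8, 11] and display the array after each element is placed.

First element 4 is already 'sorted'
Insert -5: shifted 1 elements -> [-5, 4, 8, 11]
Insert 8: shifted 0 elements -> [-5, 4, 8, 11]
Insert 11: shifted 0 elements -> [-5, 4, 8, 11]


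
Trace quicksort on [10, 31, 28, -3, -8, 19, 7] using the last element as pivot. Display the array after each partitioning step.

Partition 1: pivot=7 at index 2 -> [-3, -8, 7, 10, 31, 19, 28]
Partition 2: pivot=-8 at index 0 -> [-8, -3, 7, 10, 31, 19, 28]
Partition 3: pivot=28 at index 5 -> [-8, -3, 7, 10, 19, 28, 31]
Partition 4: pivot=19 at index 4 -> [-8, -3, 7, 10, 19, 28, 31]


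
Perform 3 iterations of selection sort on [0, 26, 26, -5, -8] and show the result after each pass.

Pass 1: Select minimum -8 at index 4, swap -> [-8, 26, 26, -5, 0]
Pass 2: Select minimum -5 at index 3, swap -> [-8, -5, 26, 26, 0]
Pass 3: Select minimum 0 at index 4, swap -> [-8, -5, 0, 26, 26]


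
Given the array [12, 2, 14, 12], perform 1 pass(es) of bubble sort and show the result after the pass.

After pass 1: [2, 12, 12, 14] (2 swaps)
Total swaps: 2


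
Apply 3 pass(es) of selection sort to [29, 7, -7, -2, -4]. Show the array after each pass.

Pass 1: Select minimum -7 at index 2, swap -> [-7, 7, 29, -2, -4]
Pass 2: Select minimum -4 at index 4, swap -> [-7, -4, 29, -2, 7]
Pass 3: Select minimum -2 at index 3, swap -> [-7, -4, -2, 29, 7]


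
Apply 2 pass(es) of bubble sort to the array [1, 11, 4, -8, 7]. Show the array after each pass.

After pass 1: [1, 4, -8, 7, 11] (3 swaps)
After pass 2: [1, -8, 4, 7, 11] (1 swaps)
Total swaps: 4


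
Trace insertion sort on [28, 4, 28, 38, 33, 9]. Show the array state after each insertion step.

First element 28 is already 'sorted'
Insert 4: shifted 1 elements -> [4, 28, 28, 38, 33, 9]
Insert 28: shifted 0 elements -> [4, 28, 28, 38, 33, 9]
Insert 38: shifted 0 elements -> [4, 28, 28, 38, 33, 9]
Insert 33: shifted 1 elements -> [4, 28, 28, 33, 38, 9]
Insert 9: shifted 4 elements -> [4, 9, 28, 28, 33, 38]


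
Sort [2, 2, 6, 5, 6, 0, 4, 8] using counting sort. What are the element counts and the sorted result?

Count array: [1, 0, 2, 0, 1, 1, 2, 0, 1]
(count[i] = number of elements equal to i)
Cumulative count: [1, 1, 3, 3, 4, 5, 7, 7, 8]
Sorted: [0, 2, 2, 4, 5, 6, 6, 8]


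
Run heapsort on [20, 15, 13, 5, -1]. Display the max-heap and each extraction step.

Build heap: [20, 15, 13, 5, -1]
Extract 20: [15, 5, 13, -1, 20]
Extract 15: [13, 5, -1, 15, 20]
Extract 13: [5, -1, 13, 15, 20]
Extract 5: [-1, 5, 13, 15, 20]


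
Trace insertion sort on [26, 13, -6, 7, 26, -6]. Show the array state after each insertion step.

First element 26 is already 'sorted'
Insert 13: shifted 1 elements -> [13, 26, -6, 7, 26, -6]
Insert -6: shifted 2 elements -> [-6, 13, 26, 7, 26, -6]
Insert 7: shifted 2 elements -> [-6, 7, 13, 26, 26, -6]
Insert 26: shifted 0 elements -> [-6, 7, 13, 26, 26, -6]
Insert -6: shifted 4 elements -> [-6, -6, 7, 13, 26, 26]


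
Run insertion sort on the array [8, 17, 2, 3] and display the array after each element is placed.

First element 8 is already 'sorted'
Insert 17: shifted 0 elements -> [8, 17, 2, 3]
Insert 2: shifted 2 elements -> [2, 8, 17, 3]
Insert 3: shifted 2 elements -> [2, 3, 8, 17]


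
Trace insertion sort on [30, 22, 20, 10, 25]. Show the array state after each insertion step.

First element 30 is already 'sorted'
Insert 22: shifted 1 elements -> [22, 30, 20, 10, 25]
Insert 20: shifted 2 elements -> [20, 22, 30, 10, 25]
Insert 10: shifted 3 elements -> [10, 20, 22, 30, 25]
Insert 25: shifted 1 elements -> [10, 20, 22, 25, 30]


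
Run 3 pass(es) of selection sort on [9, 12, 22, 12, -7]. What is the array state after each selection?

Pass 1: Select minimum -7 at index 4, swap -> [-7, 12, 22, 12, 9]
Pass 2: Select minimum 9 at index 4, swap -> [-7, 9, 22, 12, 12]
Pass 3: Select minimum 12 at index 3, swap -> [-7, 9, 12, 22, 12]


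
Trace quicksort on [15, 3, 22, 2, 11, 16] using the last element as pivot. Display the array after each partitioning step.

Partition 1: pivot=16 at index 4 -> [15, 3, 2, 11, 16, 22]
Partition 2: pivot=11 at index 2 -> [3, 2, 11, 15, 16, 22]
Partition 3: pivot=2 at index 0 -> [2, 3, 11, 15, 16, 22]


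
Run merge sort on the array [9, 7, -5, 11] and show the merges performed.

Divide and conquer:
  Merge [9] + [7] -> [7, 9]
  Merge [-5] + [11] -> [-5, 11]
  Merge [7, 9] + [-5, 11] -> [-5, 7, 9, 11]


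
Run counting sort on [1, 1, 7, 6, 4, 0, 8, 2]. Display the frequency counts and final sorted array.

Count array: [1, 2, 1, 0, 1, 0, 1, 1, 1]
(count[i] = number of elements equal to i)
Cumulative count: [1, 3, 4, 4, 5, 5, 6, 7, 8]
Sorted: [0, 1, 1, 2, 4, 6, 7, 8]


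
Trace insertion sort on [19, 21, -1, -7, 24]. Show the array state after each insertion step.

First element 19 is already 'sorted'
Insert 21: shifted 0 elements -> [19, 21, -1, -7, 24]
Insert -1: shifted 2 elements -> [-1, 19, 21, -7, 24]
Insert -7: shifted 3 elements -> [-7, -1, 19, 21, 24]
Insert 24: shifted 0 elements -> [-7, -1, 19, 21, 24]


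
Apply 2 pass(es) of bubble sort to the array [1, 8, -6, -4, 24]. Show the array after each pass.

After pass 1: [1, -6, -4, 8, 24] (2 swaps)
After pass 2: [-6, -4, 1, 8, 24] (2 swaps)
Total swaps: 4


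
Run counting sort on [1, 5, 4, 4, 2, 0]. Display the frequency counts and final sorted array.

Count array: [1, 1, 1, 0, 2, 1]
(count[i] = number of elements equal to i)
Cumulative count: [1, 2, 3, 3, 5, 6]
Sorted: [0, 1, 2, 4, 4, 5]


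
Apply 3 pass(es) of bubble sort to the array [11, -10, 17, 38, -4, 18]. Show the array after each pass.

After pass 1: [-10, 11, 17, -4, 18, 38] (3 swaps)
After pass 2: [-10, 11, -4, 17, 18, 38] (1 swaps)
After pass 3: [-10, -4, 11, 17, 18, 38] (1 swaps)
Total swaps: 5


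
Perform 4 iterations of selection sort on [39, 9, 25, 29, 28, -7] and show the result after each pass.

Pass 1: Select minimum -7 at index 5, swap -> [-7, 9, 25, 29, 28, 39]
Pass 2: Select minimum 9 at index 1, swap -> [-7, 9, 25, 29, 28, 39]
Pass 3: Select minimum 25 at index 2, swap -> [-7, 9, 25, 29, 28, 39]
Pass 4: Select minimum 28 at index 4, swap -> [-7, 9, 25, 28, 29, 39]


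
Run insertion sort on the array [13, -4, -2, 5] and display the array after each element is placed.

First element 13 is already 'sorted'
Insert -4: shifted 1 elements -> [-4, 13, -2, 5]
Insert -2: shifted 1 elements -> [-4, -2, 13, 5]
Insert 5: shifted 1 elements -> [-4, -2, 5, 13]


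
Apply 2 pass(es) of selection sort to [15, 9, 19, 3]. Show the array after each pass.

Pass 1: Select minimum 3 at index 3, swap -> [3, 9, 19, 15]
Pass 2: Select minimum 9 at index 1, swap -> [3, 9, 19, 15]


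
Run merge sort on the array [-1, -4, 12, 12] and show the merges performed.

Divide and conquer:
  Merge [-1] + [-4] -> [-4, -1]
  Merge [12] + [12] -> [12, 12]
  Merge [-4, -1] + [12, 12] -> [-4, -1, 12, 12]


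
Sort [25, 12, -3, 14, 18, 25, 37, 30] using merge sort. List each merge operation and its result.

Divide and conquer:
  Merge [25] + [12] -> [12, 25]
  Merge [-3] + [14] -> [-3, 14]
  Merge [12, 25] + [-3, 14] -> [-3, 12, 14, 25]
  Merge [18] + [25] -> [18, 25]
  Merge [37] + [30] -> [30, 37]
  Merge [18, 25] + [30, 37] -> [18, 25, 30, 37]
  Merge [-3, 12, 14, 25] + [18, 25, 30, 37] -> [-3, 12, 14, 18, 25, 25, 30, 37]


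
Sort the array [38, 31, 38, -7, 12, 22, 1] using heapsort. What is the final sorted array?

Build heap: [38, 31, 38, -7, 12, 22, 1]
Extract 38: [38, 31, 22, -7, 12, 1, 38]
Extract 38: [31, 12, 22, -7, 1, 38, 38]
Extract 31: [22, 12, 1, -7, 31, 38, 38]
Extract 22: [12, -7, 1, 22, 31, 38, 38]
Extract 12: [1, -7, 12, 22, 31, 38, 38]
Extract 1: [-7, 1, 12, 22, 31, 38, 38]


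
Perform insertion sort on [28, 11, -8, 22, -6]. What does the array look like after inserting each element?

First element 28 is already 'sorted'
Insert 11: shifted 1 elements -> [11, 28, -8, 22, -6]
Insert -8: shifted 2 elements -> [-8, 11, 28, 22, -6]
Insert 22: shifted 1 elements -> [-8, 11, 22, 28, -6]
Insert -6: shifted 3 elements -> [-8, -6, 11, 22, 28]


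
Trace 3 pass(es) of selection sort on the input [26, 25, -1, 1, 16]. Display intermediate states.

Pass 1: Select minimum -1 at index 2, swap -> [-1, 25, 26, 1, 16]
Pass 2: Select minimum 1 at index 3, swap -> [-1, 1, 26, 25, 16]
Pass 3: Select minimum 16 at index 4, swap -> [-1, 1, 16, 25, 26]


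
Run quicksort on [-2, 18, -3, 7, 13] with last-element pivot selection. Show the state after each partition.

Partition 1: pivot=13 at index 3 -> [-2, -3, 7, 13, 18]
Partition 2: pivot=7 at index 2 -> [-2, -3, 7, 13, 18]
Partition 3: pivot=-3 at index 0 -> [-3, -2, 7, 13, 18]


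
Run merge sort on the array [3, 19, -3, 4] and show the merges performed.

Divide and conquer:
  Merge [3] + [19] -> [3, 19]
  Merge [-3] + [4] -> [-3, 4]
  Merge [3, 19] + [-3, 4] -> [-3, 3, 4, 19]


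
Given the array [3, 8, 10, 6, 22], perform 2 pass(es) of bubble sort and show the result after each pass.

After pass 1: [3, 8, 6, 10, 22] (1 swaps)
After pass 2: [3, 6, 8, 10, 22] (1 swaps)
Total swaps: 2


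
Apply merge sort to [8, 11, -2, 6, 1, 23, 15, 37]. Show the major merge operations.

Divide and conquer:
  Merge [8] + [11] -> [8, 11]
  Merge [-2] + [6] -> [-2, 6]
  Merge [8, 11] + [-2, 6] -> [-2, 6, 8, 11]
  Merge [1] + [23] -> [1, 23]
  Merge [15] + [37] -> [15, 37]
  Merge [1, 23] + [15, 37] -> [1, 15, 23, 37]
  Merge [-2, 6, 8, 11] + [1, 15, 23, 37] -> [-2, 1, 6, 8, 11, 15, 23, 37]


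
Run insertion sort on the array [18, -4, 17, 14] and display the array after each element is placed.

First element 18 is already 'sorted'
Insert -4: shifted 1 elements -> [-4, 18, 17, 14]
Insert 17: shifted 1 elements -> [-4, 17, 18, 14]
Insert 14: shifted 2 elements -> [-4, 14, 17, 18]


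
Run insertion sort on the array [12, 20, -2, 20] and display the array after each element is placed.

First element 12 is already 'sorted'
Insert 20: shifted 0 elements -> [12, 20, -2, 20]
Insert -2: shifted 2 elements -> [-2, 12, 20, 20]
Insert 20: shifted 0 elements -> [-2, 12, 20, 20]


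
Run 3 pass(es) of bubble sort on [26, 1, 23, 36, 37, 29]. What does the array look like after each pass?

After pass 1: [1, 23, 26, 36, 29, 37] (3 swaps)
After pass 2: [1, 23, 26, 29, 36, 37] (1 swaps)
After pass 3: [1, 23, 26, 29, 36, 37] (0 swaps)
Total swaps: 4


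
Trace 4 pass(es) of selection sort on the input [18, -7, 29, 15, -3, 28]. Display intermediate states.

Pass 1: Select minimum -7 at index 1, swap -> [-7, 18, 29, 15, -3, 28]
Pass 2: Select minimum -3 at index 4, swap -> [-7, -3, 29, 15, 18, 28]
Pass 3: Select minimum 15 at index 3, swap -> [-7, -3, 15, 29, 18, 28]
Pass 4: Select minimum 18 at index 4, swap -> [-7, -3, 15, 18, 29, 28]


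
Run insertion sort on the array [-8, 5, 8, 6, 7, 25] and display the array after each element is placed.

First element -8 is already 'sorted'
Insert 5: shifted 0 elements -> [-8, 5, 8, 6, 7, 25]
Insert 8: shifted 0 elements -> [-8, 5, 8, 6, 7, 25]
Insert 6: shifted 1 elements -> [-8, 5, 6, 8, 7, 25]
Insert 7: shifted 1 elements -> [-8, 5, 6, 7, 8, 25]
Insert 25: shifted 0 elements -> [-8, 5, 6, 7, 8, 25]


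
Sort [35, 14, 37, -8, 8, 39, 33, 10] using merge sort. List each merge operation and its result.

Divide and conquer:
  Merge [35] + [14] -> [14, 35]
  Merge [37] + [-8] -> [-8, 37]
  Merge [14, 35] + [-8, 37] -> [-8, 14, 35, 37]
  Merge [8] + [39] -> [8, 39]
  Merge [33] + [10] -> [10, 33]
  Merge [8, 39] + [10, 33] -> [8, 10, 33, 39]
  Merge [-8, 14, 35, 37] + [8, 10, 33, 39] -> [-8, 8, 10, 14, 33, 35, 37, 39]


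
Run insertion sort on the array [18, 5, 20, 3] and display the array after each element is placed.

First element 18 is already 'sorted'
Insert 5: shifted 1 elements -> [5, 18, 20, 3]
Insert 20: shifted 0 elements -> [5, 18, 20, 3]
Insert 3: shifted 3 elements -> [3, 5, 18, 20]


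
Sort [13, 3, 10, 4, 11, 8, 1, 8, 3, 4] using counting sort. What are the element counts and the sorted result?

Count array: [0, 1, 0, 2, 2, 0, 0, 0, 2, 0, 1, 1, 0, 1]
(count[i] = number of elements equal to i)
Cumulative count: [0, 1, 1, 3, 5, 5, 5, 5, 7, 7, 8, 9, 9, 10]
Sorted: [1, 3, 3, 4, 4, 8, 8, 10, 11, 13]


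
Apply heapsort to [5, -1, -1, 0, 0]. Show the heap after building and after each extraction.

Build heap: [5, 0, -1, -1, 0]
Extract 5: [0, 0, -1, -1, 5]
Extract 0: [0, -1, -1, 0, 5]
Extract 0: [-1, -1, 0, 0, 5]
Extract -1: [-1, -1, 0, 0, 5]


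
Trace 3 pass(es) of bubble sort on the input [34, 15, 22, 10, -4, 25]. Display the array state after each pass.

After pass 1: [15, 22, 10, -4, 25, 34] (5 swaps)
After pass 2: [15, 10, -4, 22, 25, 34] (2 swaps)
After pass 3: [10, -4, 15, 22, 25, 34] (2 swaps)
Total swaps: 9


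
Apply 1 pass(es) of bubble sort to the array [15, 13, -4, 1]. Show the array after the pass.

After pass 1: [13, -4, 1, 15] (3 swaps)
Total swaps: 3


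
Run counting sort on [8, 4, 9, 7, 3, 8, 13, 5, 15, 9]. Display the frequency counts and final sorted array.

Count array: [0, 0, 0, 1, 1, 1, 0, 1, 2, 2, 0, 0, 0, 1, 0, 1]
(count[i] = number of elements equal to i)
Cumulative count: [0, 0, 0, 1, 2, 3, 3, 4, 6, 8, 8, 8, 8, 9, 9, 10]
Sorted: [3, 4, 5, 7, 8, 8, 9, 9, 13, 15]


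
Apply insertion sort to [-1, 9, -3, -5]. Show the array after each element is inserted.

First element -1 is already 'sorted'
Insert 9: shifted 0 elements -> [-1, 9, -3, -5]
Insert -3: shifted 2 elements -> [-3, -1, 9, -5]
Insert -5: shifted 3 elements -> [-5, -3, -1, 9]


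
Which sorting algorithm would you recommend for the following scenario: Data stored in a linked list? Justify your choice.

Best choice: Merge sort
Reason: Merge sort doesn't require random access; can be done in O(1) extra space for linked lists


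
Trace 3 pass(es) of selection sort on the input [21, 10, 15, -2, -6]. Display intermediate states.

Pass 1: Select minimum -6 at index 4, swap -> [-6, 10, 15, -2, 21]
Pass 2: Select minimum -2 at index 3, swap -> [-6, -2, 15, 10, 21]
Pass 3: Select minimum 10 at index 3, swap -> [-6, -2, 10, 15, 21]


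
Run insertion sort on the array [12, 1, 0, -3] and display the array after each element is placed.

First element 12 is already 'sorted'
Insert 1: shifted 1 elements -> [1, 12, 0, -3]
Insert 0: shifted 2 elements -> [0, 1, 12, -3]
Insert -3: shifted 3 elements -> [-3, 0, 1, 12]


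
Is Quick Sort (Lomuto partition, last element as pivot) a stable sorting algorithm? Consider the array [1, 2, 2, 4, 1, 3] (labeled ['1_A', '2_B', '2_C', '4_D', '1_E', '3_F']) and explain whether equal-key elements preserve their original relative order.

Trace Quick Sort on the labeled array (the key is the number; the letter only tracks identity):
  Partition indices 0..5 around pivot 3_F -> [1_A, 2_B, 2_C, 1_E, 3_F, 4_D]
  Partition indices 0..3 around pivot 1_E -> [1_A, 1_E, 2_C, 2_B, 3_F, 4_D]
  Partition indices 2..3 around pivot 2_B -> [1_A, 1_E, 2_C, 2_B, 3_F, 4_D]
Final order: [1_A, 1_E, 2_C, 2_B, 3_F, 4_D]
Equal keys:
  value 1: originally 1_A, 1_E; after sorting 1_A, 1_E -> order preserved
  value 2: originally 2_B, 2_C; after sorting 2_C, 2_B -> order changed
Equal keys were reordered, so Quick Sort is not stable: partition swaps elements across long distances and can reorder equal keys. (One such input is enough; an unstable sort may happen to preserve order on other inputs, but it gives no guarantee.)
Answer: Not stable


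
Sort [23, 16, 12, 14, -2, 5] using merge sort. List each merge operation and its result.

Divide and conquer:
  Merge [16] + [12] -> [12, 16]
  Merge [23] + [12, 16] -> [12, 16, 23]
  Merge [-2] + [5] -> [-2, 5]
  Merge [14] + [-2, 5] -> [-2, 5, 14]
  Merge [12, 16, 23] + [-2, 5, 14] -> [-2, 5, 12, 14, 16, 23]


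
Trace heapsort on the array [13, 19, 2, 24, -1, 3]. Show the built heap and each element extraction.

Build heap: [24, 19, 3, 13, -1, 2]
Extract 24: [19, 13, 3, 2, -1, 24]
Extract 19: [13, 2, 3, -1, 19, 24]
Extract 13: [3, 2, -1, 13, 19, 24]
Extract 3: [2, -1, 3, 13, 19, 24]
Extract 2: [-1, 2, 3, 13, 19, 24]


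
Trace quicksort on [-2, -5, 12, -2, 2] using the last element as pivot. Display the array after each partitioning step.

Partition 1: pivot=2 at index 3 -> [-2, -5, -2, 2, 12]
Partition 2: pivot=-2 at index 2 -> [-2, -5, -2, 2, 12]
Partition 3: pivot=-5 at index 0 -> [-5, -2, -2, 2, 12]


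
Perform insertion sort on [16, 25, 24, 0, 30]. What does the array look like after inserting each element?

First element 16 is already 'sorted'
Insert 25: shifted 0 elements -> [16, 25, 24, 0, 30]
Insert 24: shifted 1 elements -> [16, 24, 25, 0, 30]
Insert 0: shifted 3 elements -> [0, 16, 24, 25, 30]
Insert 30: shifted 0 elements -> [0, 16, 24, 25, 30]


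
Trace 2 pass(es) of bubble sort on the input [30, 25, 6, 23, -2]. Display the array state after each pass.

After pass 1: [25, 6, 23, -2, 30] (4 swaps)
After pass 2: [6, 23, -2, 25, 30] (3 swaps)
Total swaps: 7


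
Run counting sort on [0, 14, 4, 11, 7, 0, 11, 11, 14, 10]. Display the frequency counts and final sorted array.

Count array: [2, 0, 0, 0, 1, 0, 0, 1, 0, 0, 1, 3, 0, 0, 2]
(count[i] = number of elements equal to i)
Cumulative count: [2, 2, 2, 2, 3, 3, 3, 4, 4, 4, 5, 8, 8, 8, 10]
Sorted: [0, 0, 4, 7, 10, 11, 11, 11, 14, 14]


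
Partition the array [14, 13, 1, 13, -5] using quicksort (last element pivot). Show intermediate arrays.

Partition 1: pivot=-5 at index 0 -> [-5, 13, 1, 13, 14]
Partition 2: pivot=14 at index 4 -> [-5, 13, 1, 13, 14]
Partition 3: pivot=13 at index 3 -> [-5, 13, 1, 13, 14]
Partition 4: pivot=1 at index 1 -> [-5, 1, 13, 13, 14]


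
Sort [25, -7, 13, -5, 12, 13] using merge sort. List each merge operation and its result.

Divide and conquer:
  Merge [-7] + [13] -> [-7, 13]
  Merge [25] + [-7, 13] -> [-7, 13, 25]
  Merge [12] + [13] -> [12, 13]
  Merge [-5] + [12, 13] -> [-5, 12, 13]
  Merge [-7, 13, 25] + [-5, 12, 13] -> [-7, -5, 12, 13, 13, 25]


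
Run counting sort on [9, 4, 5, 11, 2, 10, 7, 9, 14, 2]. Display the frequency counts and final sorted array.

Count array: [0, 0, 2, 0, 1, 1, 0, 1, 0, 2, 1, 1, 0, 0, 1]
(count[i] = number of elements equal to i)
Cumulative count: [0, 0, 2, 2, 3, 4, 4, 5, 5, 7, 8, 9, 9, 9, 10]
Sorted: [2, 2, 4, 5, 7, 9, 9, 10, 11, 14]


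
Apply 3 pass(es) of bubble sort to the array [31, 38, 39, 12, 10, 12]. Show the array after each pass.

After pass 1: [31, 38, 12, 10, 12, 39] (3 swaps)
After pass 2: [31, 12, 10, 12, 38, 39] (3 swaps)
After pass 3: [12, 10, 12, 31, 38, 39] (3 swaps)
Total swaps: 9


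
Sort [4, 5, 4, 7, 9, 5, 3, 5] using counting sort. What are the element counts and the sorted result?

Count array: [0, 0, 0, 1, 2, 3, 0, 1, 0, 1]
(count[i] = number of elements equal to i)
Cumulative count: [0, 0, 0, 1, 3, 6, 6, 7, 7, 8]
Sorted: [3, 4, 4, 5, 5, 5, 7, 9]


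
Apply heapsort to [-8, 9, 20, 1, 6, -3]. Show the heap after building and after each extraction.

Build heap: [20, 9, -3, 1, 6, -8]
Extract 20: [9, 6, -3, 1, -8, 20]
Extract 9: [6, 1, -3, -8, 9, 20]
Extract 6: [1, -8, -3, 6, 9, 20]
Extract 1: [-3, -8, 1, 6, 9, 20]
Extract -3: [-8, -3, 1, 6, 9, 20]


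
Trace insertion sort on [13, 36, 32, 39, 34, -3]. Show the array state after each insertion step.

First element 13 is already 'sorted'
Insert 36: shifted 0 elements -> [13, 36, 32, 39, 34, -3]
Insert 32: shifted 1 elements -> [13, 32, 36, 39, 34, -3]
Insert 39: shifted 0 elements -> [13, 32, 36, 39, 34, -3]
Insert 34: shifted 2 elements -> [13, 32, 34, 36, 39, -3]
Insert -3: shifted 5 elements -> [-3, 13, 32, 34, 36, 39]


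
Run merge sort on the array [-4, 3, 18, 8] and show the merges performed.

Divide and conquer:
  Merge [-4] + [3] -> [-4, 3]
  Merge [18] + [8] -> [8, 18]
  Merge [-4, 3] + [8, 18] -> [-4, 3, 8, 18]


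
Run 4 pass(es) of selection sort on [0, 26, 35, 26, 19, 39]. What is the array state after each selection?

Pass 1: Select minimum 0 at index 0, swap -> [0, 26, 35, 26, 19, 39]
Pass 2: Select minimum 19 at index 4, swap -> [0, 19, 35, 26, 26, 39]
Pass 3: Select minimum 26 at index 3, swap -> [0, 19, 26, 35, 26, 39]
Pass 4: Select minimum 26 at index 4, swap -> [0, 19, 26, 26, 35, 39]


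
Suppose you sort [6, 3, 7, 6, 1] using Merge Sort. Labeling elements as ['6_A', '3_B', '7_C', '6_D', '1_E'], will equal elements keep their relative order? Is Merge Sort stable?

Trace Merge Sort on the labeled array (the key is the number; the letter only tracks identity):
  Merge [6_A] + [3_B] -> [3_B, 6_A]
  Merge [6_D] + [1_E] -> [1_E, 6_D]
  Merge [7_C] + [1_E, 6_D] -> [1_E, 6_D, 7_C]
  Merge [3_B, 6_A] + [1_E, 6_D, 7_C] -> [1_E, 3_B, 6_A, 6_D, 7_C]
Final order: [1_E, 3_B, 6_A, 6_D, 7_C]
Equal keys:
  value 6: originally 6_A, 6_D; after sorting 6_A, 6_D -> order preserved
All equal keys kept their original relative order. Merge Sort is stable: when the heads of the two halves are equal the merge takes from the left half first.
Answer: Stable


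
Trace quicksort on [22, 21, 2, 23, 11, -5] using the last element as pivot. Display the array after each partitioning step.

Partition 1: pivot=-5 at index 0 -> [-5, 21, 2, 23, 11, 22]
Partition 2: pivot=22 at index 4 -> [-5, 21, 2, 11, 22, 23]
Partition 3: pivot=11 at index 2 -> [-5, 2, 11, 21, 22, 23]


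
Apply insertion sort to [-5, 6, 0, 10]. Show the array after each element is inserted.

First element -5 is already 'sorted'
Insert 6: shifted 0 elements -> [-5, 6, 0, 10]
Insert 0: shifted 1 elements -> [-5, 0, 6, 10]
Insert 10: shifted 0 elements -> [-5, 0, 6, 10]


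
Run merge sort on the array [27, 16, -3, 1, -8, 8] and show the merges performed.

Divide and conquer:
  Merge [16] + [-3] -> [-3, 16]
  Merge [27] + [-3, 16] -> [-3, 16, 27]
  Merge [-8] + [8] -> [-8, 8]
  Merge [1] + [-8, 8] -> [-8, 1, 8]
  Merge [-3, 16, 27] + [-8, 1, 8] -> [-8, -3, 1, 8, 16, 27]


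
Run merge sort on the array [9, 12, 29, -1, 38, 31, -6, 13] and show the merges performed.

Divide and conquer:
  Merge [9] + [12] -> [9, 12]
  Merge [29] + [-1] -> [-1, 29]
  Merge [9, 12] + [-1, 29] -> [-1, 9, 12, 29]
  Merge [38] + [31] -> [31, 38]
  Merge [-6] + [13] -> [-6, 13]
  Merge [31, 38] + [-6, 13] -> [-6, 13, 31, 38]
  Merge [-1, 9, 12, 29] + [-6, 13, 31, 38] -> [-6, -1, 9, 12, 13, 29, 31, 38]


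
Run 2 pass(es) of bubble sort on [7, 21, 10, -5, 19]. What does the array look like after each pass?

After pass 1: [7, 10, -5, 19, 21] (3 swaps)
After pass 2: [7, -5, 10, 19, 21] (1 swaps)
Total swaps: 4


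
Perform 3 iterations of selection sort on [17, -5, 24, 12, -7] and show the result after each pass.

Pass 1: Select minimum -7 at index 4, swap -> [-7, -5, 24, 12, 17]
Pass 2: Select minimum -5 at index 1, swap -> [-7, -5, 24, 12, 17]
Pass 3: Select minimum 12 at index 3, swap -> [-7, -5, 12, 24, 17]


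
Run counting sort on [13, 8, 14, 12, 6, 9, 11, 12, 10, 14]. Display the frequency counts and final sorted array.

Count array: [0, 0, 0, 0, 0, 0, 1, 0, 1, 1, 1, 1, 2, 1, 2]
(count[i] = number of elements equal to i)
Cumulative count: [0, 0, 0, 0, 0, 0, 1, 1, 2, 3, 4, 5, 7, 8, 10]
Sorted: [6, 8, 9, 10, 11, 12, 12, 13, 14, 14]


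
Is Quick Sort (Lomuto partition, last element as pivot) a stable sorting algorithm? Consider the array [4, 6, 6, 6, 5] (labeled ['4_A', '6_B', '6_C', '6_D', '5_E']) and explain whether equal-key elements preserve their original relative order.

Trace Quick Sort on the labeled array (the key is the number; the letter only tracks identity):
  Partition indices 0..4 around pivot 5_E -> [4_A, 5_E, 6_C, 6_D, 6_B]
  Partition indices 2..4 around pivot 6_B -> [4_A, 5_E, 6_C, 6_D, 6_B]
  Partition indices 2..3 around pivot 6_D -> [4_A, 5_E, 6_C, 6_D, 6_B]
Final order: [4_A, 5_E, 6_C, 6_D, 6_B]
Equal keys:
  value 6: originally 6_B, 6_C, 6_D; after sorting 6_C, 6_D, 6_B -> order changed
Equal keys were reordered, so Quick Sort is not stable: partition swaps elements across long distances and can reorder equal keys. (One such input is enough; an unstable sort may happen to preserve order on other inputs, but it gives no guarantee.)
Answer: Not stable


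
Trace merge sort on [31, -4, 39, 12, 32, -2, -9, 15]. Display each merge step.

Divide and conquer:
  Merge [31] + [-4] -> [-4, 31]
  Merge [39] + [12] -> [12, 39]
  Merge [-4, 31] + [12, 39] -> [-4, 12, 31, 39]
  Merge [32] + [-2] -> [-2, 32]
  Merge [-9] + [15] -> [-9, 15]
  Merge [-2, 32] + [-9, 15] -> [-9, -2, 15, 32]
  Merge [-4, 12, 31, 39] + [-9, -2, 15, 32] -> [-9, -4, -2, 12, 15, 31, 32, 39]


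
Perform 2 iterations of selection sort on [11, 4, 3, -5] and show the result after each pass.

Pass 1: Select minimum -5 at index 3, swap -> [-5, 4, 3, 11]
Pass 2: Select minimum 3 at index 2, swap -> [-5, 3, 4, 11]


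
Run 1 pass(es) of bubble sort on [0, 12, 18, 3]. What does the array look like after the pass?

After pass 1: [0, 12, 3, 18] (1 swaps)
Total swaps: 1


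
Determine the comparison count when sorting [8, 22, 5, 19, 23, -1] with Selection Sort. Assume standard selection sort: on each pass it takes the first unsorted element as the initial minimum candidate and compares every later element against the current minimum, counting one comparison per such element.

Pass 1: scan indices 1..5 for the minimum = 5 comparison(s); min is -1, place at index 0 -> [-1, 22, 5, 19, 23, 8]
Pass 2: scan indices 2..5 for the minimum = 4 comparison(s); min is 5, place at index 1 -> [-1, 5, 22, 19, 23, 8]
Pass 3: scan indices 3..5 for the minimum = 3 comparison(s); min is 8, place at index 2 -> [-1, 5, 8, 19, 23, 22]
Pass 4: scan indices 4..5 for the minimum = 2 comparison(s); min is 19, place at index 3 -> [-1, 5, 8, 19, 23, 22]
Pass 5: scan indices 5..5 for the minimum = 1 comparison(s); min is 22, place at index 4 -> [-1, 5, 8, 19, 22, 23]
Selection sort always scans the whole unsorted suffix, so the count is (n-1) + (n-2) + ... + 1 = n(n-1)/2 = 6*5/2 = 15 regardless of the input order.
Total comparisons: 5 + 4 + 3 + 2 + 1 = 15


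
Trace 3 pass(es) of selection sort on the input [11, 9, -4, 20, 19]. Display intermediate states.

Pass 1: Select minimum -4 at index 2, swap -> [-4, 9, 11, 20, 19]
Pass 2: Select minimum 9 at index 1, swap -> [-4, 9, 11, 20, 19]
Pass 3: Select minimum 11 at index 2, swap -> [-4, 9, 11, 20, 19]


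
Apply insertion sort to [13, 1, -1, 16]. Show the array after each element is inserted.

First element 13 is already 'sorted'
Insert 1: shifted 1 elements -> [1, 13, -1, 16]
Insert -1: shifted 2 elements -> [-1, 1, 13, 16]
Insert 16: shifted 0 elements -> [-1, 1, 13, 16]


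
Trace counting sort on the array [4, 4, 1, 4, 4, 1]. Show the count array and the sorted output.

Count array: [0, 2, 0, 0, 4]
(count[i] = number of elements equal to i)
Cumulative count: [0, 2, 2, 2, 6]
Sorted: [1, 1, 4, 4, 4, 4]


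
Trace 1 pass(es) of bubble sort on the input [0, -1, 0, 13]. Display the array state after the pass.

After pass 1: [-1, 0, 0, 13] (1 swaps)
Total swaps: 1


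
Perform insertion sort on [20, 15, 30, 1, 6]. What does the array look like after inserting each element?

First element 20 is already 'sorted'
Insert 15: shifted 1 elements -> [15, 20, 30, 1, 6]
Insert 30: shifted 0 elements -> [15, 20, 30, 1, 6]
Insert 1: shifted 3 elements -> [1, 15, 20, 30, 6]
Insert 6: shifted 3 elements -> [1, 6, 15, 20, 30]


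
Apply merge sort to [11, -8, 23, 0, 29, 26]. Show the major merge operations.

Divide and conquer:
  Merge [-8] + [23] -> [-8, 23]
  Merge [11] + [-8, 23] -> [-8, 11, 23]
  Merge [29] + [26] -> [26, 29]
  Merge [0] + [26, 29] -> [0, 26, 29]
  Merge [-8, 11, 23] + [0, 26, 29] -> [-8, 0, 11, 23, 26, 29]


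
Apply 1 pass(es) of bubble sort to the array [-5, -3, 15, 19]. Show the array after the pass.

After pass 1: [-5, -3, 15, 19] (0 swaps)
Total swaps: 0


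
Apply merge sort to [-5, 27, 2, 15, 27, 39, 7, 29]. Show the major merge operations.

Divide and conquer:
  Merge [-5] + [27] -> [-5, 27]
  Merge [2] + [15] -> [2, 15]
  Merge [-5, 27] + [2, 15] -> [-5, 2, 15, 27]
  Merge [27] + [39] -> [27, 39]
  Merge [7] + [29] -> [7, 29]
  Merge [27, 39] + [7, 29] -> [7, 27, 29, 39]
  Merge [-5, 2, 15, 27] + [7, 27, 29, 39] -> [-5, 2, 7, 15, 27, 27, 29, 39]


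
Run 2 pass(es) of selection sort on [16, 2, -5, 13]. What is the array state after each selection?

Pass 1: Select minimum -5 at index 2, swap -> [-5, 2, 16, 13]
Pass 2: Select minimum 2 at index 1, swap -> [-5, 2, 16, 13]


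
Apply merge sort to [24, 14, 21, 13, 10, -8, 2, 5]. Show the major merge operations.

Divide and conquer:
  Merge [24] + [14] -> [14, 24]
  Merge [21] + [13] -> [13, 21]
  Merge [14, 24] + [13, 21] -> [13, 14, 21, 24]
  Merge [10] + [-8] -> [-8, 10]
  Merge [2] + [5] -> [2, 5]
  Merge [-8, 10] + [2, 5] -> [-8, 2, 5, 10]
  Merge [13, 14, 21, 24] + [-8, 2, 5, 10] -> [-8, 2, 5, 10, 13, 14, 21, 24]


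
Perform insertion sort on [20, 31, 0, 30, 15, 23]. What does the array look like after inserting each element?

First element 20 is already 'sorted'
Insert 31: shifted 0 elements -> [20, 31, 0, 30, 15, 23]
Insert 0: shifted 2 elements -> [0, 20, 31, 30, 15, 23]
Insert 30: shifted 1 elements -> [0, 20, 30, 31, 15, 23]
Insert 15: shifted 3 elements -> [0, 15, 20, 30, 31, 23]
Insert 23: shifted 2 elements -> [0, 15, 20, 23, 30, 31]


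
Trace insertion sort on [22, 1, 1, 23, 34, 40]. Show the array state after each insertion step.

First element 22 is already 'sorted'
Insert 1: shifted 1 elements -> [1, 22, 1, 23, 34, 40]
Insert 1: shifted 1 elements -> [1, 1, 22, 23, 34, 40]
Insert 23: shifted 0 elements -> [1, 1, 22, 23, 34, 40]
Insert 34: shifted 0 elements -> [1, 1, 22, 23, 34, 40]
Insert 40: shifted 0 elements -> [1, 1, 22, 23, 34, 40]


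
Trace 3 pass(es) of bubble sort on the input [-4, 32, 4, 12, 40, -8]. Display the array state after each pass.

After pass 1: [-4, 4, 12, 32, -8, 40] (3 swaps)
After pass 2: [-4, 4, 12, -8, 32, 40] (1 swaps)
After pass 3: [-4, 4, -8, 12, 32, 40] (1 swaps)
Total swaps: 5


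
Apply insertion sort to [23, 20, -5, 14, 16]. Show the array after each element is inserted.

First element 23 is already 'sorted'
Insert 20: shifted 1 elements -> [20, 23, -5, 14, 16]
Insert -5: shifted 2 elements -> [-5, 20, 23, 14, 16]
Insert 14: shifted 2 elements -> [-5, 14, 20, 23, 16]
Insert 16: shifted 2 elements -> [-5, 14, 16, 20, 23]


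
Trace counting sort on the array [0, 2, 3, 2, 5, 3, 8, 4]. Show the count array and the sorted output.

Count array: [1, 0, 2, 2, 1, 1, 0, 0, 1]
(count[i] = number of elements equal to i)
Cumulative count: [1, 1, 3, 5, 6, 7, 7, 7, 8]
Sorted: [0, 2, 2, 3, 3, 4, 5, 8]


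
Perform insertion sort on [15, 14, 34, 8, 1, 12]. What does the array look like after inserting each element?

First element 15 is already 'sorted'
Insert 14: shifted 1 elements -> [14, 15, 34, 8, 1, 12]
Insert 34: shifted 0 elements -> [14, 15, 34, 8, 1, 12]
Insert 8: shifted 3 elements -> [8, 14, 15, 34, 1, 12]
Insert 1: shifted 4 elements -> [1, 8, 14, 15, 34, 12]
Insert 12: shifted 3 elements -> [1, 8, 12, 14, 15, 34]


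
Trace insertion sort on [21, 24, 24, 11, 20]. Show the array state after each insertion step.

First element 21 is already 'sorted'
Insert 24: shifted 0 elements -> [21, 24, 24, 11, 20]
Insert 24: shifted 0 elements -> [21, 24, 24, 11, 20]
Insert 11: shifted 3 elements -> [11, 21, 24, 24, 20]
Insert 20: shifted 3 elements -> [11, 20, 21, 24, 24]


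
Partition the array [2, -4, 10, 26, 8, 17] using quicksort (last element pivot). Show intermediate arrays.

Partition 1: pivot=17 at index 4 -> [2, -4, 10, 8, 17, 26]
Partition 2: pivot=8 at index 2 -> [2, -4, 8, 10, 17, 26]
Partition 3: pivot=-4 at index 0 -> [-4, 2, 8, 10, 17, 26]


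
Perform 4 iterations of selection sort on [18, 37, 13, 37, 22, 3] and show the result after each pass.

Pass 1: Select minimum 3 at index 5, swap -> [3, 37, 13, 37, 22, 18]
Pass 2: Select minimum 13 at index 2, swap -> [3, 13, 37, 37, 22, 18]
Pass 3: Select minimum 18 at index 5, swap -> [3, 13, 18, 37, 22, 37]
Pass 4: Select minimum 22 at index 4, swap -> [3, 13, 18, 22, 37, 37]


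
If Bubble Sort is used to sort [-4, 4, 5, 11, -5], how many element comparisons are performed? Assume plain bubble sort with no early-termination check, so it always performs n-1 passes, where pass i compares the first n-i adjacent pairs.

Pass 1: compare adjacent pairs (0,1)..(3,4) = 4 comparison(s), 1 swap(s) -> [-4, 4, 5, -5, 11]
Pass 2: compare adjacent pairs (0,1)..(2,3) = 3 comparison(s), 1 swap(s) -> [-4, 4, -5, 5, 11]
Pass 3: compare adjacent pairs (0,1)..(1,2) = 2 comparison(s), 1 swap(s) -> [-4, -5, 4, 5, 11]
Pass 4: compare adjacent pairs (0,1)..(0,1) = 1 comparison(s), 1 swap(s) -> [-5, -4, 4, 5, 11]
Total comparisons: 4 + 3 + 2 + 1 = 10


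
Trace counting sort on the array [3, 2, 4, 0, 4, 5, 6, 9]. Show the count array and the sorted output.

Count array: [1, 0, 1, 1, 2, 1, 1, 0, 0, 1]
(count[i] = number of elements equal to i)
Cumulative count: [1, 1, 2, 3, 5, 6, 7, 7, 7, 8]
Sorted: [0, 2, 3, 4, 4, 5, 6, 9]


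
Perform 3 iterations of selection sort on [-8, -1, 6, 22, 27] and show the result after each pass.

Pass 1: Select minimum -8 at index 0, swap -> [-8, -1, 6, 22, 27]
Pass 2: Select minimum -1 at index 1, swap -> [-8, -1, 6, 22, 27]
Pass 3: Select minimum 6 at index 2, swap -> [-8, -1, 6, 22, 27]


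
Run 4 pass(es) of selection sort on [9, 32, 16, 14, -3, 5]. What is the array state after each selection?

Pass 1: Select minimum -3 at index 4, swap -> [-3, 32, 16, 14, 9, 5]
Pass 2: Select minimum 5 at index 5, swap -> [-3, 5, 16, 14, 9, 32]
Pass 3: Select minimum 9 at index 4, swap -> [-3, 5, 9, 14, 16, 32]
Pass 4: Select minimum 14 at index 3, swap -> [-3, 5, 9, 14, 16, 32]


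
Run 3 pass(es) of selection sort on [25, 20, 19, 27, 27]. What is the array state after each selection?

Pass 1: Select minimum 19 at index 2, swap -> [19, 20, 25, 27, 27]
Pass 2: Select minimum 20 at index 1, swap -> [19, 20, 25, 27, 27]
Pass 3: Select minimum 25 at index 2, swap -> [19, 20, 25, 27, 27]


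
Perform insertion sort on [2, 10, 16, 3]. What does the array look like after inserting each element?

First element 2 is already 'sorted'
Insert 10: shifted 0 elements -> [2, 10, 16, 3]
Insert 16: shifted 0 elements -> [2, 10, 16, 3]
Insert 3: shifted 2 elements -> [2, 3, 10, 16]


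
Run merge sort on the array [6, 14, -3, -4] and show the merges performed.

Divide and conquer:
  Merge [6] + [14] -> [6, 14]
  Merge [-3] + [-4] -> [-4, -3]
  Merge [6, 14] + [-4, -3] -> [-4, -3, 6, 14]


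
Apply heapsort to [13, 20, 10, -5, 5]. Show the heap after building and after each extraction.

Build heap: [20, 13, 10, -5, 5]
Extract 20: [13, 5, 10, -5, 20]
Extract 13: [10, 5, -5, 13, 20]
Extract 10: [5, -5, 10, 13, 20]
Extract 5: [-5, 5, 10, 13, 20]


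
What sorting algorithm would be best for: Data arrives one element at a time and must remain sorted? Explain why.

Best choice: Insertion sort
Reason: Insertion sort naturally handles online/streaming input by inserting each new element into sorted position
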